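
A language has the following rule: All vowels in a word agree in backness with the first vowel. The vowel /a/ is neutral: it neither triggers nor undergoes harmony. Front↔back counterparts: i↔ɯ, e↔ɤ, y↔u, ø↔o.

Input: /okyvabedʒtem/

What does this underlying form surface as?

[okuvabɤdʒtɤm]

/y/ harmonizes with /o/ ([+back]) → [u]
/e/ harmonizes with /o/ ([+back]) → [ɤ]
/e/ harmonizes with /o/ ([+back]) → [ɤ]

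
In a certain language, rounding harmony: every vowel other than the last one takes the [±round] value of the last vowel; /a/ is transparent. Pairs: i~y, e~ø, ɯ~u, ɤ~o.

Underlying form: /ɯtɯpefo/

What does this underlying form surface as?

[utupøfo]

/ɯ/ harmonizes with /o/ ([+round]) → [u]
/ɯ/ harmonizes with /o/ ([+round]) → [u]
/e/ harmonizes with /o/ ([+round]) → [ø]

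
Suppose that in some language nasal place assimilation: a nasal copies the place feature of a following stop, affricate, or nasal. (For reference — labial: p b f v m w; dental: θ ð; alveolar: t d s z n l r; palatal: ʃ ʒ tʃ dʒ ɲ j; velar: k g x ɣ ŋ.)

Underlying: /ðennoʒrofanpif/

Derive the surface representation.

[ðennoʒrofampif]

/n/ before /p/ (labial) → [m]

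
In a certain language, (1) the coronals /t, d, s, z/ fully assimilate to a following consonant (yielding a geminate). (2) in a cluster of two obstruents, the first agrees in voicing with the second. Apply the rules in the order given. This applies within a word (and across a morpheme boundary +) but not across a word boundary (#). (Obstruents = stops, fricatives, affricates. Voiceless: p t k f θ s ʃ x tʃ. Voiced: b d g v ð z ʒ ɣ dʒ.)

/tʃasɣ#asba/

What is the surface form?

Rule 1: /s/ before /ɣ/ → [ɣ] (total assimilation)
Rule 1: /s/ before /b/ → [b] (total assimilation)
After rule 1: tʃaɣɣ#abba
Rule 2: no segment meets the rule's conditions; no change.

[tʃaɣɣ#abba]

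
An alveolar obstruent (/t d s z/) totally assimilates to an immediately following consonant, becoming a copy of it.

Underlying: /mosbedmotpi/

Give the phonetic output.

/s/ before /b/ → [b] (total assimilation)
/d/ before /m/ → [m] (total assimilation)
/t/ before /p/ → [p] (total assimilation)

[mobbemmoppi]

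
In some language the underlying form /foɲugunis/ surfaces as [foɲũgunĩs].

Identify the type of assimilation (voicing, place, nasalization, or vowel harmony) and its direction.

/u/→[ũ] /i/→[ĩ].
Each target copies a feature from the preceding segment, so the direction is progressive.

nasalization, progressive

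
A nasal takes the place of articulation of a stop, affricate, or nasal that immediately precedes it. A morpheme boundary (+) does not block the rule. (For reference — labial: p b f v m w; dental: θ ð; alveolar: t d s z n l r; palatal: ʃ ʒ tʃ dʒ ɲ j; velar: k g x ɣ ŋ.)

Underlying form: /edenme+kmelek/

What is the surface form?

/m/ after /n/ (alveolar) → [n]
/m/ after /k/ (velar) → [ŋ]

[edenne+kŋelek]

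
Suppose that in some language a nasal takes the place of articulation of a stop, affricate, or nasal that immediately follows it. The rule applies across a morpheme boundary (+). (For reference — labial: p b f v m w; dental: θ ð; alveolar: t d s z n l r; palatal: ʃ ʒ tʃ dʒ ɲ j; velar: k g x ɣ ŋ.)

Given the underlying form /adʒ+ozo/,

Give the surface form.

[adʒ+ozo]

no segment meets the rule's conditions; no change.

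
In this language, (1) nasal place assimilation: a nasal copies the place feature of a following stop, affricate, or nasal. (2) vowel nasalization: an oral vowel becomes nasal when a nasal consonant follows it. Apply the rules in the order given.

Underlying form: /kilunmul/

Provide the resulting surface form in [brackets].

[kilũmmul]

Rule 1: /n/ before /m/ (labial) → [m]
After rule 1: kilummul
Rule 2: /u/ before nasal /m/ → [ũ]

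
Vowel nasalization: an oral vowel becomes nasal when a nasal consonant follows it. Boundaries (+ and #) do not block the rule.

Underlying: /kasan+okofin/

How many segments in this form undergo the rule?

/a/ before nasal /n/ → [ã]
/i/ before nasal /n/ → [ĩ]
2 segments change.

2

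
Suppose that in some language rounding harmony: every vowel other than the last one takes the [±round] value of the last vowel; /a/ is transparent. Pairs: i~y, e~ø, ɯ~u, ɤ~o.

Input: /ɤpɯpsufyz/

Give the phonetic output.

[opupsufyz]

/ɤ/ harmonizes with /y/ ([+round]) → [o]
/ɯ/ harmonizes with /y/ ([+round]) → [u]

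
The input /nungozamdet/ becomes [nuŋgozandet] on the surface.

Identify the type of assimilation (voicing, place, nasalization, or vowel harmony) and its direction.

/n/→[ŋ] /m/→[n].
Each target copies a feature from the following segment, so the direction is regressive.

place assimilation, regressive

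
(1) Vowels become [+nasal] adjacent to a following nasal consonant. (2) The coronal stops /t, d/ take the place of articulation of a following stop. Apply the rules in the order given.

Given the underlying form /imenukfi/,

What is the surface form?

Rule 1: /i/ before nasal /m/ → [ĩ]
Rule 1: /e/ before nasal /n/ → [ẽ]
After rule 1: ĩmẽnukfi
Rule 2: no segment meets the rule's conditions; no change.

[ĩmẽnukfi]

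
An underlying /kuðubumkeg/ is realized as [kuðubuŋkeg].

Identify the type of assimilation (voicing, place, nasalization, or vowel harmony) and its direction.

place assimilation, regressive

/m/→[ŋ].
Each target copies a feature from the following segment, so the direction is regressive.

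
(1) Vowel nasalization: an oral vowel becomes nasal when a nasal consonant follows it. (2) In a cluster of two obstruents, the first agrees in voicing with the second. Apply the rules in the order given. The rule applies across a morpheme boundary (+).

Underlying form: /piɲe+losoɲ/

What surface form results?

[pĩɲe+losõɲ]

Rule 1: /i/ before nasal /ɲ/ → [ĩ]
Rule 1: /o/ before nasal /ɲ/ → [õ]
After rule 1: pĩɲe+losõɲ
Rule 2: no segment meets the rule's conditions; no change.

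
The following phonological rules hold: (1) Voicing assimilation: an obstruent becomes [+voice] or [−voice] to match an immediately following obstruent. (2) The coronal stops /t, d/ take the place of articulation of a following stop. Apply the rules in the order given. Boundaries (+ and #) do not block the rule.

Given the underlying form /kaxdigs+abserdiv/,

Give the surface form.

Rule 1: /x/ before /d/ (voiced) → [ɣ]
Rule 1: /g/ before /s/ (voiceless) → [k]
Rule 1: /b/ before /s/ (voiceless) → [p]
After rule 1: kaɣdiks+apserdiv
Rule 2: no segment meets the rule's conditions; no change.

[kaɣdiks+apserdiv]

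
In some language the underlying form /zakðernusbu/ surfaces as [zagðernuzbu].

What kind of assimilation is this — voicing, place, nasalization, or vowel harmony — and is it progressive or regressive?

voicing assimilation, regressive

/k/→[g] /s/→[z].
Each target copies a feature from the following segment, so the direction is regressive.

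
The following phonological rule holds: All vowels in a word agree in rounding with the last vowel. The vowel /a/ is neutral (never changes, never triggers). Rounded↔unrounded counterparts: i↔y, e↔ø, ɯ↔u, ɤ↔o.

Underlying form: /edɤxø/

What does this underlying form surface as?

[ødoxø]

/e/ harmonizes with /ø/ ([+round]) → [ø]
/ɤ/ harmonizes with /ø/ ([+round]) → [o]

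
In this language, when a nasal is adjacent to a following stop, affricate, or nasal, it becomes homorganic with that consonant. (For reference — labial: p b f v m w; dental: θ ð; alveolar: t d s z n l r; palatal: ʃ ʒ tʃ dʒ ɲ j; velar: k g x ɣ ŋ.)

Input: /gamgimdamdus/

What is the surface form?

[gaŋgindandus]

/m/ before /g/ (velar) → [ŋ]
/m/ before /d/ (alveolar) → [n]
/m/ before /d/ (alveolar) → [n]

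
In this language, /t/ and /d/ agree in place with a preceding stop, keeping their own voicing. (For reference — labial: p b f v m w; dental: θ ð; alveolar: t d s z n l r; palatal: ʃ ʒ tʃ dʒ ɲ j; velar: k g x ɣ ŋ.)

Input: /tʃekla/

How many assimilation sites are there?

0

No segment meets the rule's conditions.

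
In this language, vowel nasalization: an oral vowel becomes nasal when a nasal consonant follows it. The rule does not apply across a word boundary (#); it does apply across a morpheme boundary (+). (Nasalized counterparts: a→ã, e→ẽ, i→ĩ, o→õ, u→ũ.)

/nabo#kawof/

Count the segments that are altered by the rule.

No segment meets the rule's conditions.

0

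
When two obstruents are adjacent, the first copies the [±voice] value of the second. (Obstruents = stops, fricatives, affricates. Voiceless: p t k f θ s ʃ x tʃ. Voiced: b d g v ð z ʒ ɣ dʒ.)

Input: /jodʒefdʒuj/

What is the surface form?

/f/ before /dʒ/ (voiced) → [v]

[jodʒevdʒuj]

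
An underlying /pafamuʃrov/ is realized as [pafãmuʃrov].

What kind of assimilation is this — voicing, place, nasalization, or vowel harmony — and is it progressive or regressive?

/a/→[ã].
Each target copies a feature from the following segment, so the direction is regressive.

nasalization, regressive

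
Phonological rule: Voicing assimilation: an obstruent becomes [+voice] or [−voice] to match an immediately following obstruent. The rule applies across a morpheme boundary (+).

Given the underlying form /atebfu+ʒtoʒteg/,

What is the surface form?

[atepfu+ʃtoʃteg]

/b/ before /f/ (voiceless) → [p]
/ʒ/ before /t/ (voiceless) → [ʃ]
/ʒ/ before /t/ (voiceless) → [ʃ]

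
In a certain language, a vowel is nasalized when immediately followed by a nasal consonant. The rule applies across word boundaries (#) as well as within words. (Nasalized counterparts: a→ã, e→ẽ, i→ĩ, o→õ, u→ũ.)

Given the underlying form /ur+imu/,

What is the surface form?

/i/ before nasal /m/ → [ĩ]

[ur+ĩmu]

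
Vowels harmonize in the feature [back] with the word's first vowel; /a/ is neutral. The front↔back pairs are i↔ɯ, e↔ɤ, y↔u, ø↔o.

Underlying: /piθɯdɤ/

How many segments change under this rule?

2

/ɯ/ harmonizes with /i/ ([-back]) → [i]
/ɤ/ harmonizes with /i/ ([-back]) → [e]
2 segments change.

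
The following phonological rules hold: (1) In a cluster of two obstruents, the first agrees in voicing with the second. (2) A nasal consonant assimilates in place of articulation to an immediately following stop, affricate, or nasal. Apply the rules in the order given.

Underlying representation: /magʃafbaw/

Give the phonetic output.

Rule 1: /g/ before /ʃ/ (voiceless) → [k]
Rule 1: /f/ before /b/ (voiced) → [v]
After rule 1: makʃavbaw
Rule 2: no segment meets the rule's conditions; no change.

[makʃavbaw]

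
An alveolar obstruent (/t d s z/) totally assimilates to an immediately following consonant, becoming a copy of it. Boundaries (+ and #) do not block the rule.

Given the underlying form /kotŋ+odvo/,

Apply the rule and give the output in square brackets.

[koŋŋ+ovvo]

/t/ before /ŋ/ → [ŋ] (total assimilation)
/d/ before /v/ → [v] (total assimilation)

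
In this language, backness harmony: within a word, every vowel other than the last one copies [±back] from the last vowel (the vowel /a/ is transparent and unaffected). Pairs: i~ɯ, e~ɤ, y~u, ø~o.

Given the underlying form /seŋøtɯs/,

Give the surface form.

[sɤŋotɯs]

/e/ harmonizes with /ɯ/ ([+back]) → [ɤ]
/ø/ harmonizes with /ɯ/ ([+back]) → [o]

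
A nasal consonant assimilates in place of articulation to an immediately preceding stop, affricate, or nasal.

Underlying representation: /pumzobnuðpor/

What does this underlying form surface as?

[pumzobmuðpor]

/n/ after /b/ (labial) → [m]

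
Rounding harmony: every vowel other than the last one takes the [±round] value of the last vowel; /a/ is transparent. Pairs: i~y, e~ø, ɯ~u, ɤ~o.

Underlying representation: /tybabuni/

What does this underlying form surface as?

[tibabɯni]

/y/ harmonizes with /i/ ([-round]) → [i]
/u/ harmonizes with /i/ ([-round]) → [ɯ]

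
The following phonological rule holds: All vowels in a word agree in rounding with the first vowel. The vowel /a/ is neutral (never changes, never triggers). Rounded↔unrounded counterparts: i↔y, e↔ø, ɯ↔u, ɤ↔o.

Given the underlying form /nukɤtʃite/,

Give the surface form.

/ɤ/ harmonizes with /u/ ([+round]) → [o]
/i/ harmonizes with /u/ ([+round]) → [y]
/e/ harmonizes with /u/ ([+round]) → [ø]

[nukotʃytø]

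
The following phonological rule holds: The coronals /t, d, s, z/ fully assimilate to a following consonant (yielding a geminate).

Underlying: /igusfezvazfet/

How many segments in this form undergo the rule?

/s/ before /f/ → [f] (total assimilation)
/z/ before /v/ → [v] (total assimilation)
/z/ before /f/ → [f] (total assimilation)
3 segments change.

3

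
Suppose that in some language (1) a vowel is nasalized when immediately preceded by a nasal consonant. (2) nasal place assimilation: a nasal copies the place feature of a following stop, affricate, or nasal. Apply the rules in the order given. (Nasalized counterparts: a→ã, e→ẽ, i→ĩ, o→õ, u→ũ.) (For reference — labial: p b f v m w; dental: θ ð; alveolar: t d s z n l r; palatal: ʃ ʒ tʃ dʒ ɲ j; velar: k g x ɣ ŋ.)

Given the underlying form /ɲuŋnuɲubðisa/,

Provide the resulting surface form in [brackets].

[ɲũnnũɲũbðisa]

Rule 1: /u/ after nasal /ɲ/ → [ũ]
Rule 1: /u/ after nasal /n/ → [ũ]
Rule 1: /u/ after nasal /ɲ/ → [ũ]
After rule 1: ɲũŋnũɲũbðisa
Rule 2: /ŋ/ before /n/ (alveolar) → [n]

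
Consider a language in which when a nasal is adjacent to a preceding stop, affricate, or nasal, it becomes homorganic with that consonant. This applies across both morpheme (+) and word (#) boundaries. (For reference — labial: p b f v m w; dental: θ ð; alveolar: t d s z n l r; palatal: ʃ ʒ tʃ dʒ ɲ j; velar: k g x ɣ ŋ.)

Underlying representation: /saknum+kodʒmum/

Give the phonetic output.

[sakŋum+kodʒɲum]

/n/ after /k/ (velar) → [ŋ]
/m/ after /dʒ/ (palatal) → [ɲ]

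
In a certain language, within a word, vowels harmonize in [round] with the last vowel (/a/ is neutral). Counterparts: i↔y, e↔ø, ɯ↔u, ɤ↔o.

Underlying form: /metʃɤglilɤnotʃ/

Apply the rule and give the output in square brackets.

/e/ harmonizes with /o/ ([+round]) → [ø]
/ɤ/ harmonizes with /o/ ([+round]) → [o]
/i/ harmonizes with /o/ ([+round]) → [y]
/ɤ/ harmonizes with /o/ ([+round]) → [o]

[møtʃoglylonotʃ]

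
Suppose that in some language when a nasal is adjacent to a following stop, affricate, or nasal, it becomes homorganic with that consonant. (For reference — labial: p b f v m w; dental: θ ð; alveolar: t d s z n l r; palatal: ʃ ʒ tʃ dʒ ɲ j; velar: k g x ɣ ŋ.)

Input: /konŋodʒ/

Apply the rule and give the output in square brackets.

[koŋŋodʒ]

/n/ before /ŋ/ (velar) → [ŋ]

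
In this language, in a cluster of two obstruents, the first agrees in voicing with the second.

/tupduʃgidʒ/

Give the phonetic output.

[tubduʒgidʒ]

/p/ before /d/ (voiced) → [b]
/ʃ/ before /g/ (voiced) → [ʒ]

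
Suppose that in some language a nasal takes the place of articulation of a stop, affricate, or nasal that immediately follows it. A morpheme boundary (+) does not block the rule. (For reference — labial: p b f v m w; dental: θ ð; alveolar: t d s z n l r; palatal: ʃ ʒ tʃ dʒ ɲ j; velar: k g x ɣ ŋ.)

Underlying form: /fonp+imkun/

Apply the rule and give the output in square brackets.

[fomp+iŋkun]

/n/ before /p/ (labial) → [m]
/m/ before /k/ (velar) → [ŋ]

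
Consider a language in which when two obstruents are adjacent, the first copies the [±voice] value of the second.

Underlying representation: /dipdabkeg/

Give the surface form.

[dibdapkeg]

/p/ before /d/ (voiced) → [b]
/b/ before /k/ (voiceless) → [p]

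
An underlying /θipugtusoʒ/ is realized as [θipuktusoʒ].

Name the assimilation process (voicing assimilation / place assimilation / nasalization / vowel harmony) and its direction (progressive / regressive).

/g/→[k].
Each target copies a feature from the following segment, so the direction is regressive.

voicing assimilation, regressive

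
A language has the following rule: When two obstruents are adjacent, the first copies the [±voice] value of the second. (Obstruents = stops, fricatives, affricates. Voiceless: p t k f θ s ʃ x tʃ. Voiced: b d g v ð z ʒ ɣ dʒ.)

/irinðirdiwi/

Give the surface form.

no segment meets the rule's conditions; no change.

[irinðirdiwi]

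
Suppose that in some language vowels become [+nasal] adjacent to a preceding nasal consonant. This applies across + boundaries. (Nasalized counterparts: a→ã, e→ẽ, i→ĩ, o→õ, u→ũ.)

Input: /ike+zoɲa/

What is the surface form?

[ike+zoɲã]

/a/ after nasal /ɲ/ → [ã]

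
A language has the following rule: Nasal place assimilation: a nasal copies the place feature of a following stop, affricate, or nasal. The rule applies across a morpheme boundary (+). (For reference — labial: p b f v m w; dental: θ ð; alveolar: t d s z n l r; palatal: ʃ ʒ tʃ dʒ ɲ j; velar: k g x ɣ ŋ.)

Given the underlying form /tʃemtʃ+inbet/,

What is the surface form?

/m/ before /tʃ/ (palatal) → [ɲ]
/n/ before /b/ (labial) → [m]

[tʃeɲtʃ+imbet]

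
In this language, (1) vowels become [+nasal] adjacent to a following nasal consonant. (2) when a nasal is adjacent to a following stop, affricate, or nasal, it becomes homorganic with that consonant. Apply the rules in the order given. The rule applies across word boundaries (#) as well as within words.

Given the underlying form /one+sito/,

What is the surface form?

Rule 1: /o/ before nasal /n/ → [õ]
After rule 1: õne+sito
Rule 2: no segment meets the rule's conditions; no change.

[õne+sito]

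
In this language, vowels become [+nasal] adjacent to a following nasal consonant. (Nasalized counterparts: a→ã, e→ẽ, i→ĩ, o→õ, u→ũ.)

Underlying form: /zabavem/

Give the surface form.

/e/ before nasal /m/ → [ẽ]

[zabavẽm]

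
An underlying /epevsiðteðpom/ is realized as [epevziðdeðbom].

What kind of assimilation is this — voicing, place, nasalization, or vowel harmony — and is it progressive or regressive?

/s/→[z] /t/→[d] /p/→[b].
Each target copies a feature from the preceding segment, so the direction is progressive.

voicing assimilation, progressive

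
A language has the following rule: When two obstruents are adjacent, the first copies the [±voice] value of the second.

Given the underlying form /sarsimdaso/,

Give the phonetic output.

[sarsimdaso]

no segment meets the rule's conditions; no change.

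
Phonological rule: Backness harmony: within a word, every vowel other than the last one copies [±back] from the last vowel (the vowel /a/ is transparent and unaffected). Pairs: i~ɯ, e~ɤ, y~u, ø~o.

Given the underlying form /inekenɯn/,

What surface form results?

/i/ harmonizes with /ɯ/ ([+back]) → [ɯ]
/e/ harmonizes with /ɯ/ ([+back]) → [ɤ]
/e/ harmonizes with /ɯ/ ([+back]) → [ɤ]

[ɯnɤkɤnɯn]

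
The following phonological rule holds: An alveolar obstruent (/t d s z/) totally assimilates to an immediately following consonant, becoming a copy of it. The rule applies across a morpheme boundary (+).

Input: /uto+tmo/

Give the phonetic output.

/t/ before /m/ → [m] (total assimilation)

[uto+mmo]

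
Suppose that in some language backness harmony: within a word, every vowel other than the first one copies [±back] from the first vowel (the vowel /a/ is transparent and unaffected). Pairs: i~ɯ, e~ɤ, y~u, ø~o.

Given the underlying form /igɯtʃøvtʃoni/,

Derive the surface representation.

/ɯ/ harmonizes with /i/ ([-back]) → [i]
/o/ harmonizes with /i/ ([-back]) → [ø]

[igitʃøvtʃøni]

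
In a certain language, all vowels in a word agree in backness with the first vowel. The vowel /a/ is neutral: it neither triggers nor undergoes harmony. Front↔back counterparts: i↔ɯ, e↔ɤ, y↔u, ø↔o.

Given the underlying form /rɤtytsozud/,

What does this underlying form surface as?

/y/ harmonizes with /ɤ/ ([+back]) → [u]

[rɤtutsozud]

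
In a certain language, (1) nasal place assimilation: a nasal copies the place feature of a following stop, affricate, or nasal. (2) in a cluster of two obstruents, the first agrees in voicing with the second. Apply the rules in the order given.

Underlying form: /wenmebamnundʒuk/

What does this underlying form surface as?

[wemmebannuɲdʒuk]

Rule 1: /n/ before /m/ (labial) → [m]
Rule 1: /m/ before /n/ (alveolar) → [n]
Rule 1: /n/ before /dʒ/ (palatal) → [ɲ]
After rule 1: wemmebannuɲdʒuk
Rule 2: no segment meets the rule's conditions; no change.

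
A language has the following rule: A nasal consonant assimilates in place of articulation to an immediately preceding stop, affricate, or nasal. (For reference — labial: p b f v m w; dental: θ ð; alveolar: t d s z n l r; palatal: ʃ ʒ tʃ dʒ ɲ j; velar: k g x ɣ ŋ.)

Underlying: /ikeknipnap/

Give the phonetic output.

[ikekŋipmap]

/n/ after /k/ (velar) → [ŋ]
/n/ after /p/ (labial) → [m]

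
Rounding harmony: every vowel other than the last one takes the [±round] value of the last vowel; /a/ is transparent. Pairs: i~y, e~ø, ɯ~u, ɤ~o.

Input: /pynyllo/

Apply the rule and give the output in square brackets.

no segment meets the rule's conditions; no change.

[pynyllo]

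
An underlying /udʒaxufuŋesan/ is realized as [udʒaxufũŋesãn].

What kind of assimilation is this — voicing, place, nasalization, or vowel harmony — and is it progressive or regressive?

/u/→[ũ] /a/→[ã].
Each target copies a feature from the following segment, so the direction is regressive.

nasalization, regressive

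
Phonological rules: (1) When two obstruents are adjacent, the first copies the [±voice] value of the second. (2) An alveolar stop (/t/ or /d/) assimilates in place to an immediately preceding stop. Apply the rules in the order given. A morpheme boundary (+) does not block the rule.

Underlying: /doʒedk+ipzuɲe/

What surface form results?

[doʒetk+ibzuɲe]

Rule 1: /d/ before /k/ (voiceless) → [t]
Rule 1: /p/ before /z/ (voiced) → [b]
After rule 1: doʒetk+ibzuɲe
Rule 2: no segment meets the rule's conditions; no change.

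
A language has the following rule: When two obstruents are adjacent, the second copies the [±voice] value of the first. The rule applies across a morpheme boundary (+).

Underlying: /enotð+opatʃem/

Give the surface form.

[enotθ+opatʃem]

/ð/ after /t/ (voiceless) → [θ]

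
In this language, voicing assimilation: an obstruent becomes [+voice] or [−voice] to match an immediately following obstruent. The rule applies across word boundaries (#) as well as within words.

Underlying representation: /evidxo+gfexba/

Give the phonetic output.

[evitxo+kfeɣba]

/d/ before /x/ (voiceless) → [t]
/g/ before /f/ (voiceless) → [k]
/x/ before /b/ (voiced) → [ɣ]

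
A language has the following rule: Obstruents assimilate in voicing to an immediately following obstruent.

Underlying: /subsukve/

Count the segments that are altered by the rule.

2

/b/ before /s/ (voiceless) → [p]
/k/ before /v/ (voiced) → [g]
2 segments change.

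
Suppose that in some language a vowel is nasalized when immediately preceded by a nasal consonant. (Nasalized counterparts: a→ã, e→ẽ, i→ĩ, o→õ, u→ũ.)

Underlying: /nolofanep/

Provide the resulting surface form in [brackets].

[nõlofanẽp]

/o/ after nasal /n/ → [õ]
/e/ after nasal /n/ → [ẽ]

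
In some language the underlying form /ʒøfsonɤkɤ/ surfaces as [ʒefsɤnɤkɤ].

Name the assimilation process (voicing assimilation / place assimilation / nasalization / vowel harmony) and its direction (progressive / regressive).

vowel harmony, regressive

/ø/→[e] /o/→[ɤ].
Vowels agree with the last vowel, so the harmony is regressive.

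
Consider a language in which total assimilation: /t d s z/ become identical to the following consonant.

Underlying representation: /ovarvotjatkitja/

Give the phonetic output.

/t/ before /j/ → [j] (total assimilation)
/t/ before /k/ → [k] (total assimilation)
/t/ before /j/ → [j] (total assimilation)

[ovarvojjakkijja]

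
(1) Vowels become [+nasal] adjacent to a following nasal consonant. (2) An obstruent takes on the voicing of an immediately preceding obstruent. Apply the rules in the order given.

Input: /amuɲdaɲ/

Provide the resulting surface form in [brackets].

Rule 1: /a/ before nasal /m/ → [ã]
Rule 1: /u/ before nasal /ɲ/ → [ũ]
Rule 1: /a/ before nasal /ɲ/ → [ã]
After rule 1: ãmũɲdãɲ
Rule 2: no segment meets the rule's conditions; no change.

[ãmũɲdãɲ]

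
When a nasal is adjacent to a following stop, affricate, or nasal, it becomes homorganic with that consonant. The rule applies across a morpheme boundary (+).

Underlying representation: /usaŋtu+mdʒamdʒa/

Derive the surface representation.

/ŋ/ before /t/ (alveolar) → [n]
/m/ before /dʒ/ (palatal) → [ɲ]
/m/ before /dʒ/ (palatal) → [ɲ]

[usantu+ɲdʒaɲdʒa]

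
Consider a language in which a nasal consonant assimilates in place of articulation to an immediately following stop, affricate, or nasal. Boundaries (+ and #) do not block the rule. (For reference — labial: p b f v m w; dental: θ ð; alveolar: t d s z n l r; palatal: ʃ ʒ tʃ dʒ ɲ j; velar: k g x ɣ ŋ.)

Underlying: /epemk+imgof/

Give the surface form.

[epeŋk+iŋgof]

/m/ before /k/ (velar) → [ŋ]
/m/ before /g/ (velar) → [ŋ]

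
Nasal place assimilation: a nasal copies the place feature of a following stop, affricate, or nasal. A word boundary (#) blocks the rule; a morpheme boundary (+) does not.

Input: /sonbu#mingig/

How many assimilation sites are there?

2

/n/ before /b/ (labial) → [m]
/n/ before /g/ (velar) → [ŋ]
2 segments change.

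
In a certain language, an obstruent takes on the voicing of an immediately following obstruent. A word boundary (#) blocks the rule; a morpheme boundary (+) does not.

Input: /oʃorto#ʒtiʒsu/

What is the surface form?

[oʃorto#ʃtiʃsu]

/ʒ/ before /t/ (voiceless) → [ʃ]
/ʒ/ before /s/ (voiceless) → [ʃ]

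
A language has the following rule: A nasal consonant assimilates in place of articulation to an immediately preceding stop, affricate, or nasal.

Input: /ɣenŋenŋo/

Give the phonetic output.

[ɣennenno]

/ŋ/ after /n/ (alveolar) → [n]
/ŋ/ after /n/ (alveolar) → [n]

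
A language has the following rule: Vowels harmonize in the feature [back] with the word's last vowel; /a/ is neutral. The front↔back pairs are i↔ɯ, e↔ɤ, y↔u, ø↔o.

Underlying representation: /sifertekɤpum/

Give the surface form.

[sɯfɤrtɤkɤpum]

/i/ harmonizes with /u/ ([+back]) → [ɯ]
/e/ harmonizes with /u/ ([+back]) → [ɤ]
/e/ harmonizes with /u/ ([+back]) → [ɤ]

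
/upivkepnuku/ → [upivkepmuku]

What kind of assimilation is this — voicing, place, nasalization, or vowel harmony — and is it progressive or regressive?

place assimilation, progressive

/n/→[m].
Each target copies a feature from the preceding segment, so the direction is progressive.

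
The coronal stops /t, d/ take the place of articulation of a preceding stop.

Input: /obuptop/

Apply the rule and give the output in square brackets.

[obuppop]

/t/ after /p/ (labial) → [p]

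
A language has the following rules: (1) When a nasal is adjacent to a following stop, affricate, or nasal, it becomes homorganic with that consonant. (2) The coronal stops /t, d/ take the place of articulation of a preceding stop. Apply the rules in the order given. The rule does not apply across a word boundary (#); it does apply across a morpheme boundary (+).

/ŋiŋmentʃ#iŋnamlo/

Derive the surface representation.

Rule 1: /ŋ/ before /m/ (labial) → [m]
Rule 1: /n/ before /tʃ/ (palatal) → [ɲ]
Rule 1: /ŋ/ before /n/ (alveolar) → [n]
After rule 1: ŋimmeɲtʃ#innamlo
Rule 2: no segment meets the rule's conditions; no change.

[ŋimmeɲtʃ#innamlo]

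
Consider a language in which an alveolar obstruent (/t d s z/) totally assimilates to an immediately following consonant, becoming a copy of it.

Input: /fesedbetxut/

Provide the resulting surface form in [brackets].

/d/ before /b/ → [b] (total assimilation)
/t/ before /x/ → [x] (total assimilation)

[fesebbexxut]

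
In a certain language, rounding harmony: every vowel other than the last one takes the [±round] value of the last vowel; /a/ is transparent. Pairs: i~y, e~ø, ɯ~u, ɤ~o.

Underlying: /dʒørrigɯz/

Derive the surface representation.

[dʒerrigɯz]

/ø/ harmonizes with /ɯ/ ([-round]) → [e]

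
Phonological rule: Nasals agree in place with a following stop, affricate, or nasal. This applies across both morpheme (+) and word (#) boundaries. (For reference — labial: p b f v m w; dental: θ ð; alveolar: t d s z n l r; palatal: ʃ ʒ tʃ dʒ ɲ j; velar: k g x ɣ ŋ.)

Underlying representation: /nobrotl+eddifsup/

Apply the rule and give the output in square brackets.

[nobrotl+eddifsup]

no segment meets the rule's conditions; no change.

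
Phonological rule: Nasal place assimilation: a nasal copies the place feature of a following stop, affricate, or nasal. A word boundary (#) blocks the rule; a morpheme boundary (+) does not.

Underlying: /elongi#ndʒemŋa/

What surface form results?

[eloŋgi#ɲdʒeŋŋa]

/n/ before /g/ (velar) → [ŋ]
/n/ before /dʒ/ (palatal) → [ɲ]
/m/ before /ŋ/ (velar) → [ŋ]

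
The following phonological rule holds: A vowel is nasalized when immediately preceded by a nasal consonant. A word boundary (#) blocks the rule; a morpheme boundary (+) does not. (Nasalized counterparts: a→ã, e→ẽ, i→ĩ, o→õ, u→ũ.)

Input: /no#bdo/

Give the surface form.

[nõ#bdo]

/o/ after nasal /n/ → [õ]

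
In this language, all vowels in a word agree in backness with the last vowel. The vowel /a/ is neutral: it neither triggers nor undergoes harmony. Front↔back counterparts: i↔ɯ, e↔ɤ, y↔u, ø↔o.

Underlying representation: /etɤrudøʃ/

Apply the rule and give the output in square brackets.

/ɤ/ harmonizes with /ø/ ([-back]) → [e]
/u/ harmonizes with /ø/ ([-back]) → [y]

[eterydøʃ]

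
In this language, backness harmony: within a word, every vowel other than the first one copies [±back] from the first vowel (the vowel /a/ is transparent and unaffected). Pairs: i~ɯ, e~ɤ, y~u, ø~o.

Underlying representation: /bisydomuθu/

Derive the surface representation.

/o/ harmonizes with /i/ ([-back]) → [ø]
/u/ harmonizes with /i/ ([-back]) → [y]
/u/ harmonizes with /i/ ([-back]) → [y]

[bisydømyθy]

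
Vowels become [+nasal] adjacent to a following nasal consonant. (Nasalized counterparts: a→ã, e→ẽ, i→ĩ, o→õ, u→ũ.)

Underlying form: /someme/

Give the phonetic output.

[sõmẽme]

/o/ before nasal /m/ → [õ]
/e/ before nasal /m/ → [ẽ]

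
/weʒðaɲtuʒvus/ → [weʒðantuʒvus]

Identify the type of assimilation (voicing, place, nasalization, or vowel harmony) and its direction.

/ɲ/→[n].
Each target copies a feature from the following segment, so the direction is regressive.

place assimilation, regressive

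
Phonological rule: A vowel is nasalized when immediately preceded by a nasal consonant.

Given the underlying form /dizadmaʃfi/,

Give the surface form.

/a/ after nasal /m/ → [ã]

[dizadmãʃfi]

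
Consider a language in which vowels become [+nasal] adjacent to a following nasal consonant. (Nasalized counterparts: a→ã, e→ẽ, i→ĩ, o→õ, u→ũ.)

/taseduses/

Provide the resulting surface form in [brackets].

[taseduses]

no segment meets the rule's conditions; no change.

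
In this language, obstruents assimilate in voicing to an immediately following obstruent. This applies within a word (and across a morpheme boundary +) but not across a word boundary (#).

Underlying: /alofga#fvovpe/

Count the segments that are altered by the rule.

/f/ before /g/ (voiced) → [v]
/f/ before /v/ (voiced) → [v]
/v/ before /p/ (voiceless) → [f]
3 segments change.

3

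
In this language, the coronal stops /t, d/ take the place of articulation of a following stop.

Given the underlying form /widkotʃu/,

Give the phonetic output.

[wigkotʃu]

/d/ before /k/ (velar) → [g]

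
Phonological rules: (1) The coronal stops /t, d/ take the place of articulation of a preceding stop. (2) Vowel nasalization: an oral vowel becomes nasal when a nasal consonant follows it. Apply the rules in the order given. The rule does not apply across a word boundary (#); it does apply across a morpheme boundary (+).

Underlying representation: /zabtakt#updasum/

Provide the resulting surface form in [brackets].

[zabpakk#upbasũm]

Rule 1: /t/ after /b/ (labial) → [p]
Rule 1: /t/ after /k/ (velar) → [k]
Rule 1: /d/ after /p/ (labial) → [b]
After rule 1: zabpakk#upbasum
Rule 2: /u/ before nasal /m/ → [ũ]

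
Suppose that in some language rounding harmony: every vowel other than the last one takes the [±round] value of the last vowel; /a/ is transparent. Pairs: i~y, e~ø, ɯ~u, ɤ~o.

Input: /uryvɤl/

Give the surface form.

/u/ harmonizes with /ɤ/ ([-round]) → [ɯ]
/y/ harmonizes with /ɤ/ ([-round]) → [i]

[ɯrivɤl]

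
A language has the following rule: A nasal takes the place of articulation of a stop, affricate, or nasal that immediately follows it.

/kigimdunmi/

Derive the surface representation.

/m/ before /d/ (alveolar) → [n]
/n/ before /m/ (labial) → [m]

[kigindummi]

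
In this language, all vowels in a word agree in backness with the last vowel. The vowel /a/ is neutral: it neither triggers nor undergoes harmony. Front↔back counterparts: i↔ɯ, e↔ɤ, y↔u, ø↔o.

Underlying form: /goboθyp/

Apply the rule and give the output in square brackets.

/o/ harmonizes with /y/ ([-back]) → [ø]
/o/ harmonizes with /y/ ([-back]) → [ø]

[gøbøθyp]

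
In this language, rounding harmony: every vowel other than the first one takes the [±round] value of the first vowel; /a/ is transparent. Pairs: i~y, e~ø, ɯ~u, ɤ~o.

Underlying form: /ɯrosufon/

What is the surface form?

[ɯrɤsɯfɤn]

/o/ harmonizes with /ɯ/ ([-round]) → [ɤ]
/u/ harmonizes with /ɯ/ ([-round]) → [ɯ]
/o/ harmonizes with /ɯ/ ([-round]) → [ɤ]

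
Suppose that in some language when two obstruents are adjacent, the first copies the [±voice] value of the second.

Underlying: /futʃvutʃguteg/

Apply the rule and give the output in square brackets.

[fudʒvudʒguteg]

/tʃ/ before /v/ (voiced) → [dʒ]
/tʃ/ before /g/ (voiced) → [dʒ]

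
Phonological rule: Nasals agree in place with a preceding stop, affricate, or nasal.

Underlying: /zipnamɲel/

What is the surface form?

/n/ after /p/ (labial) → [m]
/ɲ/ after /m/ (labial) → [m]

[zipmammel]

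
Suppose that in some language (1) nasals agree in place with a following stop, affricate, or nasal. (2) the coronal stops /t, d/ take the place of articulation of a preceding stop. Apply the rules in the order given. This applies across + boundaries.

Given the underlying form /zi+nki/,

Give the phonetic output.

[zi+ŋki]

Rule 1: /n/ before /k/ (velar) → [ŋ]
After rule 1: zi+ŋki
Rule 2: no segment meets the rule's conditions; no change.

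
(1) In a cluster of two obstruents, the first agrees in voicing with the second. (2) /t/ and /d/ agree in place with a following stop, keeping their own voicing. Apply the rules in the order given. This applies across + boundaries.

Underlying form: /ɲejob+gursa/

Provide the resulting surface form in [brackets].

Rule 1: no segment meets the rule's conditions; no change.
After rule 1: ɲejob+gursa
Rule 2: no segment meets the rule's conditions; no change.

[ɲejob+gursa]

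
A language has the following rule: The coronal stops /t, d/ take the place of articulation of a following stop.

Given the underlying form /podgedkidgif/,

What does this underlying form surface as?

/d/ before /g/ (velar) → [g]
/d/ before /k/ (velar) → [g]
/d/ before /g/ (velar) → [g]

[poggegkiggif]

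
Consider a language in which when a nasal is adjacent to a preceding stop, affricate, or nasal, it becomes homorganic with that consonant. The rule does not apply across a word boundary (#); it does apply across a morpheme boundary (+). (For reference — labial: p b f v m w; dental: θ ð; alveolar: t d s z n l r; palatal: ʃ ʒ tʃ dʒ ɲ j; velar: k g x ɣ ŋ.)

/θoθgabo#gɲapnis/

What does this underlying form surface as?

/ɲ/ after /g/ (velar) → [ŋ]
/n/ after /p/ (labial) → [m]

[θoθgabo#gŋapmis]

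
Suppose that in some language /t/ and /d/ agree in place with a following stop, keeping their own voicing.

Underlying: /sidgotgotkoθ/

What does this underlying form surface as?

[siggokgokkoθ]

/d/ before /g/ (velar) → [g]
/t/ before /g/ (velar) → [k]
/t/ before /k/ (velar) → [k]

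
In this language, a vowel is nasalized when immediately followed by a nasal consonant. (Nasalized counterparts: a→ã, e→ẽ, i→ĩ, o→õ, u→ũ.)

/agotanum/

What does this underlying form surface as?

/a/ before nasal /n/ → [ã]
/u/ before nasal /m/ → [ũ]

[agotãnũm]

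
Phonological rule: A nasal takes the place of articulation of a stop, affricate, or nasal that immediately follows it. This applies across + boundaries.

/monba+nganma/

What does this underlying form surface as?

[momba+ŋgamma]

/n/ before /b/ (labial) → [m]
/n/ before /g/ (velar) → [ŋ]
/n/ before /m/ (labial) → [m]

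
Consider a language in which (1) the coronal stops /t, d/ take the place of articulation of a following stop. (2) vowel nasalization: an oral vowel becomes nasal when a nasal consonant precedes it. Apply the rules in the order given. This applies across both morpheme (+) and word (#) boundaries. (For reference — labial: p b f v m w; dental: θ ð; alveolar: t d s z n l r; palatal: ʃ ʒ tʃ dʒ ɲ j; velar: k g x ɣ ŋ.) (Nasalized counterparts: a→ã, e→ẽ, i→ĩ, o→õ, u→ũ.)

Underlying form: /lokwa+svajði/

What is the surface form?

[lokwa+svajði]

Rule 1: no segment meets the rule's conditions; no change.
After rule 1: lokwa+svajði
Rule 2: no segment meets the rule's conditions; no change.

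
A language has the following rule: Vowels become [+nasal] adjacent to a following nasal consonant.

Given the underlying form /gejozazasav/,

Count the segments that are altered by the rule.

0

No segment meets the rule's conditions.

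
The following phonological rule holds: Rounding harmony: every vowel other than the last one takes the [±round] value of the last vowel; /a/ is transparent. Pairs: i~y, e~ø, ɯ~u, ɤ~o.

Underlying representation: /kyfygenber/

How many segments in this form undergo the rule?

/y/ harmonizes with /e/ ([-round]) → [i]
/y/ harmonizes with /e/ ([-round]) → [i]
2 segments change.

2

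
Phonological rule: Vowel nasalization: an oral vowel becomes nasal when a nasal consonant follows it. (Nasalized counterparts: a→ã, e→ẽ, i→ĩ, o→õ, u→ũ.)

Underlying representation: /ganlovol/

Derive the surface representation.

/a/ before nasal /n/ → [ã]

[gãnlovol]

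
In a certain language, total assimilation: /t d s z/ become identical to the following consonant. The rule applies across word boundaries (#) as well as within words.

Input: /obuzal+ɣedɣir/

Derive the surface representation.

/d/ before /ɣ/ → [ɣ] (total assimilation)

[obuzal+ɣeɣɣir]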